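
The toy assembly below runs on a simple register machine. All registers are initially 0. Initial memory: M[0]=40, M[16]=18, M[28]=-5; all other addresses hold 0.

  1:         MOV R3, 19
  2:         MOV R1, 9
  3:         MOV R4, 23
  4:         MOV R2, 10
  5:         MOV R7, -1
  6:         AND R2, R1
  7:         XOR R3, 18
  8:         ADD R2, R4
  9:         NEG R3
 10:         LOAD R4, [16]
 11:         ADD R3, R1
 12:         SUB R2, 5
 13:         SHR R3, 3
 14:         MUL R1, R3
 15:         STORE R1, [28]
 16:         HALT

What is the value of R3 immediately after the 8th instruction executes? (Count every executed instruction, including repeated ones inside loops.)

1

after MOV R3, 19: R3=19
after MOV R1, 9: R1=9
after MOV R4, 23: R4=23
after MOV R2, 10: R2=10
after MOV R7, -1: R7=-1
after AND R2, R1: R2=10&9=8
after XOR R3, 18: R3=19^18=1
after ADD R2, R4: R2=8+23=31
After step 8: R3 = 1.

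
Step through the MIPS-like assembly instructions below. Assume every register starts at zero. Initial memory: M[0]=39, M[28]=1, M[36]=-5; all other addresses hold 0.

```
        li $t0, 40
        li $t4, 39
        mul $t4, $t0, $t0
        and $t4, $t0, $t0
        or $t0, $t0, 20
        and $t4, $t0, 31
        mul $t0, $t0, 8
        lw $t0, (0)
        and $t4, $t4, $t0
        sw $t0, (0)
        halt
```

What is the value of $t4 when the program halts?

4

$t0=40
$t4=39
$t4=40*40=1600
$t4=40&40=40
$t0=40|20=60
$t4=60&31=28
$t0=60*8=480
$t0=M[0]=39
$t4=28&39=4
sw $t0, (0) → M[0]=39
halt.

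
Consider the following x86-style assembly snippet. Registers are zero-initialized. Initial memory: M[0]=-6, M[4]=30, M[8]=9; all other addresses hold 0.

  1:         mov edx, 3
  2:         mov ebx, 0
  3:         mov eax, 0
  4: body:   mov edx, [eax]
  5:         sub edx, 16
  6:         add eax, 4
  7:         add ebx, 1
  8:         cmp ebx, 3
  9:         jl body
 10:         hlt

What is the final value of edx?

-7

mov edx, 3 → edx=3
mov ebx, 0 → ebx=0
mov eax, 0 → eax=0
mov edx, [eax] → edx=M[0]=-6
sub edx, 16 → edx=(-6)-16=-22
add eax, 4 → eax=0+4=4
add ebx, 1 → ebx=0+1=1
cmp ebx, 3  (cmp 1,3)
jl body: taken
mov edx, [eax] → edx=M[4]=30
sub edx, 16 → edx=30-16=14
add eax, 4 → eax=4+4=8
add ebx, 1 → ebx=1+1=2
cmp ebx, 3  (cmp 2,3)
jl body: taken
mov edx, [eax] → edx=M[8]=9
sub edx, 16 → edx=9-16=-7
add eax, 4 → eax=8+4=12
add ebx, 1 → ebx=2+1=3
cmp ebx, 3  (cmp 3,3)
jl body: not taken
halt.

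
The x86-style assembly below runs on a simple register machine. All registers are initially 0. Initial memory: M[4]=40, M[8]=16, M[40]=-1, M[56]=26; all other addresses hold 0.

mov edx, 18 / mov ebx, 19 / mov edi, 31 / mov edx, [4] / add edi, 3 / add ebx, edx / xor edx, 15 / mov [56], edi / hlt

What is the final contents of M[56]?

34

mov edx, 18 → edx=18
mov ebx, 19 → ebx=19
mov edi, 31 → edi=31
mov edx, [4] → edx=M[4]=40
add edi, 3 → edi=31+3=34
add ebx, edx → ebx=19+40=59
xor edx, 15 → edx=40^15=39
mov [56], edi → M[56]=34
halt.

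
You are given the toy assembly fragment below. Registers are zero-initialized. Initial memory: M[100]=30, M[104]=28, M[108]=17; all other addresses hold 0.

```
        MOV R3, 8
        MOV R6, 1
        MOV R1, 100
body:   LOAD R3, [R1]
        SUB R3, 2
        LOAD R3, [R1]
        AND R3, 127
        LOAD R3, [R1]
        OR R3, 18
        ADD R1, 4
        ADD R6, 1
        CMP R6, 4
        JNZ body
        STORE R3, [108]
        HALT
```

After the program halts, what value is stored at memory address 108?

R3=8
R6=1
R1=100
R3=M[100]=30
R3=30-2=28
R3=M[100]=30
R3=30&127=30
R3=M[100]=30
R3=30|18=30
R1=100+4=104
R6=1+1=2
CMP R6, 4  (cmp 2,4)
JNZ body: taken
R3=M[104]=28
R3=28-2=26
R3=M[104]=28
R3=28&127=28
R3=M[104]=28
R3=28|18=30
R1=104+4=108
R6=2+1=3
CMP R6, 4  (cmp 3,4)
JNZ body: taken
R3=M[108]=17
R3=17-2=15
R3=M[108]=17
R3=17&127=17
R3=M[108]=17
R3=17|18=19
R1=108+4=112
R6=3+1=4
CMP R6, 4  (cmp 4,4)
JNZ body: not taken
STORE R3, [108] → M[108]=19
halt.

19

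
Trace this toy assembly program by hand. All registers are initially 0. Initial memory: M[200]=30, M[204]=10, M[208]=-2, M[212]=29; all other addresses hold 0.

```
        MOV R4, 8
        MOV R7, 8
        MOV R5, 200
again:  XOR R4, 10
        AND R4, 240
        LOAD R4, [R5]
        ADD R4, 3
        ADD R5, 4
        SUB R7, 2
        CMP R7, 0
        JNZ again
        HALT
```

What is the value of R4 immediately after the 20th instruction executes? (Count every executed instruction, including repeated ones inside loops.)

after MOV R4, 8: R4=8
after MOV R7, 8: R7=8
after MOV R5, 200: R5=200
after XOR R4, 10: R4=8^10=2
after AND R4, 240: R4=2&240=0
after LOAD R4, [R5]: R4=M[200]=30
after ADD R4, 3: R4=30+3=33
after ADD R5, 4: R5=200+4=204
after SUB R7, 2: R7=8-2=6
CMP R7, 0  (cmp 6,0)
JNZ again: taken
after XOR R4, 10: R4=33^10=43
after AND R4, 240: R4=43&240=32
after LOAD R4, [R5]: R4=M[204]=10
after ADD R4, 3: R4=10+3=13
after ADD R5, 4: R5=204+4=208
after SUB R7, 2: R7=6-2=4
CMP R7, 0  (cmp 4,0)
JNZ again: taken
after XOR R4, 10: R4=13^10=7
After step 20: R4 = 7.

7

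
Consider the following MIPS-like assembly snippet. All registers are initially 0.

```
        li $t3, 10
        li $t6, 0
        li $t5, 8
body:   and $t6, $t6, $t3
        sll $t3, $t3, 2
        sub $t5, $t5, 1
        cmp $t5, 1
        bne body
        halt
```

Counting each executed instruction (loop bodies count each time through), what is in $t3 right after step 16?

640

li $t3, 10 → $t3=10
li $t6, 0 → $t6=0
li $t5, 8 → $t5=8
and $t6, $t6, $t3 → $t6=0&10=0
sll $t3, $t3, 2 → $t3=10<<2=40
sub $t5, $t5, 1 → $t5=8-1=7
cmp $t5, 1  (cmp 7,1)
bne body: taken
and $t6, $t6, $t3 → $t6=0&40=0
sll $t3, $t3, 2 → $t3=40<<2=160
sub $t5, $t5, 1 → $t5=7-1=6
cmp $t5, 1  (cmp 6,1)
bne body: taken
and $t6, $t6, $t3 → $t6=0&160=0
sll $t3, $t3, 2 → $t3=160<<2=640
sub $t5, $t5, 1 → $t5=6-1=5
After step 16: $t3 = 640.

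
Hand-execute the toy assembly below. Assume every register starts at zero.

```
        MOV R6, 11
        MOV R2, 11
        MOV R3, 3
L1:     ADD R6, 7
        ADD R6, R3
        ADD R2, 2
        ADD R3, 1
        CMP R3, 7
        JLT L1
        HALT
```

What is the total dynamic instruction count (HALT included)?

after MOV R6, 11: R6=11
after MOV R2, 11: R2=11
after MOV R3, 3: R3=3
after ADD R6, 7: R6=11+7=18
after ADD R6, R3: R6=18+3=21
after ADD R2, 2: R2=11+2=13
after ADD R3, 1: R3=3+1=4
CMP R3, 7  (cmp 4,7)
JLT L1: taken
after ADD R6, 7: R6=21+7=28
after ADD R6, R3: R6=28+4=32
after ADD R2, 2: R2=13+2=15
after ADD R3, 1: R3=4+1=5
CMP R3, 7  (cmp 5,7)
JLT L1: taken
after ADD R6, 7: R6=32+7=39
after ADD R6, R3: R6=39+5=44
after ADD R2, 2: R2=15+2=17
after ADD R3, 1: R3=5+1=6
CMP R3, 7  (cmp 6,7)
JLT L1: taken
after ADD R6, 7: R6=44+7=51
after ADD R6, R3: R6=51+6=57
after ADD R2, 2: R2=17+2=19
after ADD R3, 1: R3=6+1=7
CMP R3, 7  (cmp 7,7)
JLT L1: not taken
halt.
Total executed instructions: 28.

28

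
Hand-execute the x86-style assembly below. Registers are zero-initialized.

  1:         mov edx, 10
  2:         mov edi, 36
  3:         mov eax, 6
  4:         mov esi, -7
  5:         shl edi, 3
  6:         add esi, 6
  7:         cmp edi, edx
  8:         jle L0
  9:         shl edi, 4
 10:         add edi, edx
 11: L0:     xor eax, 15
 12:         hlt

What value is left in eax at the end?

9

after mov edx, 10: edx=10
after mov edi, 36: edi=36
after mov eax, 6: eax=6
after mov esi, -7: esi=-7
after shl edi, 3: edi=36<<3=288
after add esi, 6: esi=(-7)+6=-1
cmp edi, edx  (cmp 288,10)
jle L0: not taken
after shl edi, 4: edi=288<<4=4608
after add edi, edx: edi=4608+10=4618
after xor eax, 15: eax=6^15=9
halt.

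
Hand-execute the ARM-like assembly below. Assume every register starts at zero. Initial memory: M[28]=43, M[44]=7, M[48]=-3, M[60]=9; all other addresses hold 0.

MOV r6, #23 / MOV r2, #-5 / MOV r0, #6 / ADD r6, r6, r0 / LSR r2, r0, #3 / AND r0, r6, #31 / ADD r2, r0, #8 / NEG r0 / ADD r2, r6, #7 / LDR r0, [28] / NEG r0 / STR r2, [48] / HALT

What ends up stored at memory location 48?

36

r6=23
r2=-5
r0=6
r6=23+6=29
r2=6>>3=0
r0=29&31=29
r2=29+8=37
r0=-(29)=-29
r2=29+7=36
r0=M[28]=43
r0=-(43)=-43
STR r2, [48] → M[48]=36
halt.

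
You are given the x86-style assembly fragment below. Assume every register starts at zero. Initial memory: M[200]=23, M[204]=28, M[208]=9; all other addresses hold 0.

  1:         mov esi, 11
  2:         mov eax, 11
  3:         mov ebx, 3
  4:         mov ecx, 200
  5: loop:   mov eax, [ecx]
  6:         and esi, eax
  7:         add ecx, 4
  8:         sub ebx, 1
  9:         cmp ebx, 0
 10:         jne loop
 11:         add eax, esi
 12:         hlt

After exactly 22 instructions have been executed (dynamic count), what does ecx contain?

after mov esi, 11: esi=11
after mov eax, 11: eax=11
after mov ebx, 3: ebx=3
after mov ecx, 200: ecx=200
after mov eax, [ecx]: eax=M[200]=23
after and esi, eax: esi=11&23=3
after add ecx, 4: ecx=200+4=204
after sub ebx, 1: ebx=3-1=2
cmp ebx, 0  (cmp 2,0)
jne loop: taken
after mov eax, [ecx]: eax=M[204]=28
after and esi, eax: esi=3&28=0
after add ecx, 4: ecx=204+4=208
after sub ebx, 1: ebx=2-1=1
cmp ebx, 0  (cmp 1,0)
jne loop: taken
after mov eax, [ecx]: eax=M[208]=9
after and esi, eax: esi=0&9=0
after add ecx, 4: ecx=208+4=212
after sub ebx, 1: ebx=1-1=0
cmp ebx, 0  (cmp 0,0)
jne loop: not taken
After step 22: ecx = 212.

212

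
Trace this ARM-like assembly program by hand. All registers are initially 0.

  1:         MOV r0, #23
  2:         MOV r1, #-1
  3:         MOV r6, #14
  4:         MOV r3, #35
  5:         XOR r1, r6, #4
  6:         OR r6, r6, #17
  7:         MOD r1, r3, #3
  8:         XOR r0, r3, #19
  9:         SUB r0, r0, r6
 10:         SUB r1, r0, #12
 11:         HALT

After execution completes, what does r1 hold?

5

MOV r0, #23 → r0=23
MOV r1, #-1 → r1=-1
MOV r6, #14 → r6=14
MOV r3, #35 → r3=35
XOR r1, r6, #4 → r1=14^4=10
OR r6, r6, #17 → r6=14|17=31
MOD r1, r3, #3 → r1=35%3=2
XOR r0, r3, #19 → r0=35^19=48
SUB r0, r0, r6 → r0=48-31=17
SUB r1, r0, #12 → r1=17-12=5
halt.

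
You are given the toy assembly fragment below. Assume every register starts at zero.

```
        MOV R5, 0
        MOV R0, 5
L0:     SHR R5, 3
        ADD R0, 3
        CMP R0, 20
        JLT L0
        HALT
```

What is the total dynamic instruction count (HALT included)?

R5=0
R0=5
R5=0>>3=0
R0=5+3=8
CMP R0, 20  (cmp 8,20)
JLT L0: taken
R5=0>>3=0
R0=8+3=11
CMP R0, 20  (cmp 11,20)
JLT L0: taken
R5=0>>3=0
R0=11+3=14
CMP R0, 20  (cmp 14,20)
JLT L0: taken
R5=0>>3=0
R0=14+3=17
CMP R0, 20  (cmp 17,20)
JLT L0: taken
R5=0>>3=0
R0=17+3=20
CMP R0, 20  (cmp 20,20)
JLT L0: not taken
halt.
Total executed instructions: 23.

23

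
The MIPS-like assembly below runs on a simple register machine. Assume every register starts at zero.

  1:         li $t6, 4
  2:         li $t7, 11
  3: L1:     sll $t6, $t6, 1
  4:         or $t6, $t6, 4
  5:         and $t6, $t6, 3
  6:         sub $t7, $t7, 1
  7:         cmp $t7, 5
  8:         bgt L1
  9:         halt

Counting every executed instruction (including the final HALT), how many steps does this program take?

$t6=4
$t7=11
$t6=4<<1=8
$t6=8|4=12
$t6=12&3=0
$t7=11-1=10
cmp $t7, 5  (cmp 10,5)
bgt L1: taken
$t6=0<<1=0
$t6=0|4=4
$t6=4&3=0
$t7=10-1=9
cmp $t7, 5  (cmp 9,5)
bgt L1: taken
$t6=0<<1=0
$t6=0|4=4
$t6=4&3=0
$t7=9-1=8
cmp $t7, 5  (cmp 8,5)
bgt L1: taken
$t6=0<<1=0
$t6=0|4=4
$t6=4&3=0
$t7=8-1=7
cmp $t7, 5  (cmp 7,5)
bgt L1: taken
$t6=0<<1=0
$t6=0|4=4
$t6=4&3=0
$t7=7-1=6
cmp $t7, 5  (cmp 6,5)
bgt L1: taken
$t6=0<<1=0
$t6=0|4=4
$t6=4&3=0
$t7=6-1=5
cmp $t7, 5  (cmp 5,5)
bgt L1: not taken
halt.
Total executed instructions: 39.

39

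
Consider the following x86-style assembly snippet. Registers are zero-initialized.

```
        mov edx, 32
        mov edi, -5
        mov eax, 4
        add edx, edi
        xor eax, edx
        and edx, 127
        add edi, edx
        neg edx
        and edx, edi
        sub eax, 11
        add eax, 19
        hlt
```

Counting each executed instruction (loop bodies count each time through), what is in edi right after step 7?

22

edx=32
edi=-5
eax=4
edx=32+(-5)=27
eax=4^27=31
edx=27&127=27
edi=(-5)+27=22
After step 7: edi = 22.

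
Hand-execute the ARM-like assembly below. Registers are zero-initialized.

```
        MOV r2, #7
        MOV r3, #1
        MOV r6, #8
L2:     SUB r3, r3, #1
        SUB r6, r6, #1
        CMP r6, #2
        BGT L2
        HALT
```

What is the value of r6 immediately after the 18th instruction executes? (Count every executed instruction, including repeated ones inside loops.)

r2=7
r3=1
r6=8
r3=1-1=0
r6=8-1=7
CMP r6, #2  (cmp 7,2)
BGT L2: taken
r3=0-1=-1
r6=7-1=6
CMP r6, #2  (cmp 6,2)
BGT L2: taken
r3=(-1)-1=-2
r6=6-1=5
CMP r6, #2  (cmp 5,2)
BGT L2: taken
r3=(-2)-1=-3
r6=5-1=4
CMP r6, #2  (cmp 4,2)
After step 18: r6 = 4.

4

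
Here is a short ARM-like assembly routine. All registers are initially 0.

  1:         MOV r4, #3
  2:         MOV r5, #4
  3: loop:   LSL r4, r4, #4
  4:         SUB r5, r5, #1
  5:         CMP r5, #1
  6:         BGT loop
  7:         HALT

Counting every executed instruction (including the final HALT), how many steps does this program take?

r4=3
r5=4
r4=3<<4=48
r5=4-1=3
CMP r5, #1  (cmp 3,1)
BGT loop: taken
r4=48<<4=768
r5=3-1=2
CMP r5, #1  (cmp 2,1)
BGT loop: taken
r4=768<<4=12288
r5=2-1=1
CMP r5, #1  (cmp 1,1)
BGT loop: not taken
halt.
Total executed instructions: 15.

15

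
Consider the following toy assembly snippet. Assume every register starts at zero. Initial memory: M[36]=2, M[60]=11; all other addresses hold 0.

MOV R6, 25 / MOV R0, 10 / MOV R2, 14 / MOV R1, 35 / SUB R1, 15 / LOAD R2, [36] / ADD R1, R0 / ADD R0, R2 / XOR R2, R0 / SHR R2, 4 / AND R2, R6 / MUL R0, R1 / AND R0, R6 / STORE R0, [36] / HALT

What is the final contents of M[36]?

8

MOV R6, 25 → R6=25
MOV R0, 10 → R0=10
MOV R2, 14 → R2=14
MOV R1, 35 → R1=35
SUB R1, 15 → R1=35-15=20
LOAD R2, [36] → R2=M[36]=2
ADD R1, R0 → R1=20+10=30
ADD R0, R2 → R0=10+2=12
XOR R2, R0 → R2=2^12=14
SHR R2, 4 → R2=14>>4=0
AND R2, R6 → R2=0&25=0
MUL R0, R1 → R0=12*30=360
AND R0, R6 → R0=360&25=8
STORE R0, [36] → M[36]=8
halt.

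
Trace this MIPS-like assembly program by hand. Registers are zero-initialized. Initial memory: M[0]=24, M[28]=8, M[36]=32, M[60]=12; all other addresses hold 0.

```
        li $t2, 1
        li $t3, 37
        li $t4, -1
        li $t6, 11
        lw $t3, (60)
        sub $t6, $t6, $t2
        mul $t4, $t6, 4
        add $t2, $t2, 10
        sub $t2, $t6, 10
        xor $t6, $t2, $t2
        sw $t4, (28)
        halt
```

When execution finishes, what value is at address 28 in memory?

li $t2, 1 → $t2=1
li $t3, 37 → $t3=37
li $t4, -1 → $t4=-1
li $t6, 11 → $t6=11
lw $t3, (60) → $t3=M[60]=12
sub $t6, $t6, $t2 → $t6=11-1=10
mul $t4, $t6, 4 → $t4=10*4=40
add $t2, $t2, 10 → $t2=1+10=11
sub $t2, $t6, 10 → $t2=10-10=0
xor $t6, $t2, $t2 → $t6=0^0=0
sw $t4, (28) → M[28]=40
halt.

40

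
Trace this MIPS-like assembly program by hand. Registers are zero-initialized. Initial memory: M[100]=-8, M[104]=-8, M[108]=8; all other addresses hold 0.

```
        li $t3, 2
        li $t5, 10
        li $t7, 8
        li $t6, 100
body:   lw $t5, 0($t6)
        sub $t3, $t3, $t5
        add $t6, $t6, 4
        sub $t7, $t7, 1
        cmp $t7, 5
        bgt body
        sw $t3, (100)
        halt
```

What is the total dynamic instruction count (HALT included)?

24

$t3=2
$t5=10
$t7=8
$t6=100
$t5=M[100]=-8
$t3=2-(-8)=10
$t6=100+4=104
$t7=8-1=7
cmp $t7, 5  (cmp 7,5)
bgt body: taken
$t5=M[104]=-8
$t3=10-(-8)=18
$t6=104+4=108
$t7=7-1=6
cmp $t7, 5  (cmp 6,5)
bgt body: taken
$t5=M[108]=8
$t3=18-8=10
$t6=108+4=112
$t7=6-1=5
cmp $t7, 5  (cmp 5,5)
bgt body: not taken
sw $t3, (100) → M[100]=10
halt.
Total executed instructions: 24.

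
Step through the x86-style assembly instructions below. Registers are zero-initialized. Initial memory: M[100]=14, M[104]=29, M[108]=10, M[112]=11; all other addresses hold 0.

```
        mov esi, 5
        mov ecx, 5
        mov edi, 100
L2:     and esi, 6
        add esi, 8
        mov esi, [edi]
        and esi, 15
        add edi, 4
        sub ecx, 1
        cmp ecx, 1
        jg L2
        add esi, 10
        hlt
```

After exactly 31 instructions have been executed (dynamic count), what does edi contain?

112

esi=5
ecx=5
edi=100
esi=5&6=4
esi=4+8=12
esi=M[100]=14
esi=14&15=14
edi=100+4=104
ecx=5-1=4
cmp ecx, 1  (cmp 4,1)
jg L2: taken
esi=14&6=6
esi=6+8=14
esi=M[104]=29
esi=29&15=13
edi=104+4=108
ecx=4-1=3
cmp ecx, 1  (cmp 3,1)
jg L2: taken
esi=13&6=4
esi=4+8=12
esi=M[108]=10
esi=10&15=10
edi=108+4=112
ecx=3-1=2
cmp ecx, 1  (cmp 2,1)
jg L2: taken
esi=10&6=2
esi=2+8=10
esi=M[112]=11
esi=11&15=11
After step 31: edi = 112.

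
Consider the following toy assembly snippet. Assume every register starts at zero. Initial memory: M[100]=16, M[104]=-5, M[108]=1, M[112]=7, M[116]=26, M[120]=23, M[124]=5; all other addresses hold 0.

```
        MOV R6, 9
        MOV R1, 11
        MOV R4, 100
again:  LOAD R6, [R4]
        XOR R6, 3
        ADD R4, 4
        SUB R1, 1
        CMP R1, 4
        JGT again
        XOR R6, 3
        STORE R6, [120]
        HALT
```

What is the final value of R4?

after MOV R6, 9: R6=9
after MOV R1, 11: R1=11
after MOV R4, 100: R4=100
after LOAD R6, [R4]: R6=M[100]=16
after XOR R6, 3: R6=16^3=19
after ADD R4, 4: R4=100+4=104
after SUB R1, 1: R1=11-1=10
CMP R1, 4  (cmp 10,4)
JGT again: taken
after LOAD R6, [R4]: R6=M[104]=-5
after XOR R6, 3: R6=(-5)^3=-8
after ADD R4, 4: R4=104+4=108
after SUB R1, 1: R1=10-1=9
CMP R1, 4  (cmp 9,4)
JGT again: taken
after LOAD R6, [R4]: R6=M[108]=1
after XOR R6, 3: R6=1^3=2
after ADD R4, 4: R4=108+4=112
after SUB R1, 1: R1=9-1=8
CMP R1, 4  (cmp 8,4)
JGT again: taken
after LOAD R6, [R4]: R6=M[112]=7
after XOR R6, 3: R6=7^3=4
after ADD R4, 4: R4=112+4=116
after SUB R1, 1: R1=8-1=7
CMP R1, 4  (cmp 7,4)
JGT again: taken
after LOAD R6, [R4]: R6=M[116]=26
after XOR R6, 3: R6=26^3=25
after ADD R4, 4: R4=116+4=120
after SUB R1, 1: R1=7-1=6
CMP R1, 4  (cmp 6,4)
JGT again: taken
after LOAD R6, [R4]: R6=M[120]=23
after XOR R6, 3: R6=23^3=20
after ADD R4, 4: R4=120+4=124
after SUB R1, 1: R1=6-1=5
CMP R1, 4  (cmp 5,4)
JGT again: taken
after LOAD R6, [R4]: R6=M[124]=5
after XOR R6, 3: R6=5^3=6
after ADD R4, 4: R4=124+4=128
after SUB R1, 1: R1=5-1=4
CMP R1, 4  (cmp 4,4)
JGT again: not taken
after XOR R6, 3: R6=6^3=5
STORE R6, [120] → M[120]=5
halt.

128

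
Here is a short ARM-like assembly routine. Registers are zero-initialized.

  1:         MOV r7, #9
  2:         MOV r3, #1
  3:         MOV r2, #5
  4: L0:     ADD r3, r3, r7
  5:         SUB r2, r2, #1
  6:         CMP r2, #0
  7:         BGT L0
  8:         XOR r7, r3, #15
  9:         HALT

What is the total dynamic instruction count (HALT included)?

25

r7=9
r3=1
r2=5
r3=1+9=10
r2=5-1=4
CMP r2, #0  (cmp 4,0)
BGT L0: taken
r3=10+9=19
r2=4-1=3
CMP r2, #0  (cmp 3,0)
BGT L0: taken
r3=19+9=28
r2=3-1=2
CMP r2, #0  (cmp 2,0)
BGT L0: taken
r3=28+9=37
r2=2-1=1
CMP r2, #0  (cmp 1,0)
BGT L0: taken
r3=37+9=46
r2=1-1=0
CMP r2, #0  (cmp 0,0)
BGT L0: not taken
r7=46^15=33
halt.
Total executed instructions: 25.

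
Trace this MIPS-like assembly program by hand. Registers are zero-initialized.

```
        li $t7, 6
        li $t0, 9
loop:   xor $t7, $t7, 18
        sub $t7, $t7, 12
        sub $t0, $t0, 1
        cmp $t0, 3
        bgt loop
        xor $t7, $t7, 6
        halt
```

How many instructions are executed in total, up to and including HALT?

34

after li $t7, 6: $t7=6
after li $t0, 9: $t0=9
after xor $t7, $t7, 18: $t7=6^18=20
after sub $t7, $t7, 12: $t7=20-12=8
after sub $t0, $t0, 1: $t0=9-1=8
cmp $t0, 3  (cmp 8,3)
bgt loop: taken
after xor $t7, $t7, 18: $t7=8^18=26
after sub $t7, $t7, 12: $t7=26-12=14
after sub $t0, $t0, 1: $t0=8-1=7
cmp $t0, 3  (cmp 7,3)
bgt loop: taken
after xor $t7, $t7, 18: $t7=14^18=28
after sub $t7, $t7, 12: $t7=28-12=16
after sub $t0, $t0, 1: $t0=7-1=6
cmp $t0, 3  (cmp 6,3)
bgt loop: taken
after xor $t7, $t7, 18: $t7=16^18=2
after sub $t7, $t7, 12: $t7=2-12=-10
after sub $t0, $t0, 1: $t0=6-1=5
cmp $t0, 3  (cmp 5,3)
bgt loop: taken
after xor $t7, $t7, 18: $t7=(-10)^18=-28
after sub $t7, $t7, 12: $t7=(-28)-12=-40
after sub $t0, $t0, 1: $t0=5-1=4
cmp $t0, 3  (cmp 4,3)
bgt loop: taken
after xor $t7, $t7, 18: $t7=(-40)^18=-54
after sub $t7, $t7, 12: $t7=(-54)-12=-66
after sub $t0, $t0, 1: $t0=4-1=3
cmp $t0, 3  (cmp 3,3)
bgt loop: not taken
after xor $t7, $t7, 6: $t7=(-66)^6=-72
halt.
Total executed instructions: 34.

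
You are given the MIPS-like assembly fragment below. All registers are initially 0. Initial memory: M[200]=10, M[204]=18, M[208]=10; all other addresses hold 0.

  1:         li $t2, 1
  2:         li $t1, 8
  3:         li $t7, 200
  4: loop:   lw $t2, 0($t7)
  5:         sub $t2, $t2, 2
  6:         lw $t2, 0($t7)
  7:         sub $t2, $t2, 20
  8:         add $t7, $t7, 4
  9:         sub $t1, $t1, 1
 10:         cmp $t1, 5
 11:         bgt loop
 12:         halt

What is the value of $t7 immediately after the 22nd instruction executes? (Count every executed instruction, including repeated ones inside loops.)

208

$t2=1
$t1=8
$t7=200
$t2=M[200]=10
$t2=10-2=8
$t2=M[200]=10
$t2=10-20=-10
$t7=200+4=204
$t1=8-1=7
cmp $t1, 5  (cmp 7,5)
bgt loop: taken
$t2=M[204]=18
$t2=18-2=16
$t2=M[204]=18
$t2=18-20=-2
$t7=204+4=208
$t1=7-1=6
cmp $t1, 5  (cmp 6,5)
bgt loop: taken
$t2=M[208]=10
$t2=10-2=8
$t2=M[208]=10
After step 22: $t7 = 208.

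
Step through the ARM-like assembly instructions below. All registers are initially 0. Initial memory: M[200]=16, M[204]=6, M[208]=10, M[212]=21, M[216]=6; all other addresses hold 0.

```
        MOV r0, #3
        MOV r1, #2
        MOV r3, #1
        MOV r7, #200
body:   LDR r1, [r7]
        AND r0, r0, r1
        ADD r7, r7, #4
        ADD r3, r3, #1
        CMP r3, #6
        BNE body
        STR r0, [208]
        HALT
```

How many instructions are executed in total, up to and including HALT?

36

MOV r0, #3 → r0=3
MOV r1, #2 → r1=2
MOV r3, #1 → r3=1
MOV r7, #200 → r7=200
LDR r1, [r7] → r1=M[200]=16
AND r0, r0, r1 → r0=3&16=0
ADD r7, r7, #4 → r7=200+4=204
ADD r3, r3, #1 → r3=1+1=2
CMP r3, #6  (cmp 2,6)
BNE body: taken
LDR r1, [r7] → r1=M[204]=6
AND r0, r0, r1 → r0=0&6=0
ADD r7, r7, #4 → r7=204+4=208
ADD r3, r3, #1 → r3=2+1=3
CMP r3, #6  (cmp 3,6)
BNE body: taken
LDR r1, [r7] → r1=M[208]=10
AND r0, r0, r1 → r0=0&10=0
ADD r7, r7, #4 → r7=208+4=212
ADD r3, r3, #1 → r3=3+1=4
CMP r3, #6  (cmp 4,6)
BNE body: taken
LDR r1, [r7] → r1=M[212]=21
AND r0, r0, r1 → r0=0&21=0
ADD r7, r7, #4 → r7=212+4=216
ADD r3, r3, #1 → r3=4+1=5
CMP r3, #6  (cmp 5,6)
BNE body: taken
LDR r1, [r7] → r1=M[216]=6
AND r0, r0, r1 → r0=0&6=0
ADD r7, r7, #4 → r7=216+4=220
ADD r3, r3, #1 → r3=5+1=6
CMP r3, #6  (cmp 6,6)
BNE body: not taken
STR r0, [208] → M[208]=0
halt.
Total executed instructions: 36.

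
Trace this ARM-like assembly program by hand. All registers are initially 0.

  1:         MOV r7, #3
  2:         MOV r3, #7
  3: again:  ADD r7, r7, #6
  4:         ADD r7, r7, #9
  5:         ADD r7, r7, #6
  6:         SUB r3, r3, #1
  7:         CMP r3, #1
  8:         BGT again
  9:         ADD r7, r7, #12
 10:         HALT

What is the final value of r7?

MOV r7, #3 → r7=3
MOV r3, #7 → r3=7
ADD r7, r7, #6 → r7=3+6=9
ADD r7, r7, #9 → r7=9+9=18
ADD r7, r7, #6 → r7=18+6=24
SUB r3, r3, #1 → r3=7-1=6
CMP r3, #1  (cmp 6,1)
BGT again: taken
ADD r7, r7, #6 → r7=24+6=30
ADD r7, r7, #9 → r7=30+9=39
ADD r7, r7, #6 → r7=39+6=45
SUB r3, r3, #1 → r3=6-1=5
CMP r3, #1  (cmp 5,1)
BGT again: taken
ADD r7, r7, #6 → r7=45+6=51
ADD r7, r7, #9 → r7=51+9=60
ADD r7, r7, #6 → r7=60+6=66
SUB r3, r3, #1 → r3=5-1=4
CMP r3, #1  (cmp 4,1)
BGT again: taken
ADD r7, r7, #6 → r7=66+6=72
ADD r7, r7, #9 → r7=72+9=81
ADD r7, r7, #6 → r7=81+6=87
SUB r3, r3, #1 → r3=4-1=3
CMP r3, #1  (cmp 3,1)
BGT again: taken
ADD r7, r7, #6 → r7=87+6=93
ADD r7, r7, #9 → r7=93+9=102
ADD r7, r7, #6 → r7=102+6=108
SUB r3, r3, #1 → r3=3-1=2
CMP r3, #1  (cmp 2,1)
BGT again: taken
ADD r7, r7, #6 → r7=108+6=114
ADD r7, r7, #9 → r7=114+9=123
ADD r7, r7, #6 → r7=123+6=129
SUB r3, r3, #1 → r3=2-1=1
CMP r3, #1  (cmp 1,1)
BGT again: not taken
ADD r7, r7, #12 → r7=129+12=141
halt.

141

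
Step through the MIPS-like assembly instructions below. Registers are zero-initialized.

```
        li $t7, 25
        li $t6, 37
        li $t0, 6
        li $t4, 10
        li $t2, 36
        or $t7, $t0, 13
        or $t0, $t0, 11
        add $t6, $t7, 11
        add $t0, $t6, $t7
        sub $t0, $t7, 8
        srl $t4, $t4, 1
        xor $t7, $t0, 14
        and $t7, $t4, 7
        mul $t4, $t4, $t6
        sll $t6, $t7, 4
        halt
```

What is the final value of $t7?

li $t7, 25 → $t7=25
li $t6, 37 → $t6=37
li $t0, 6 → $t0=6
li $t4, 10 → $t4=10
li $t2, 36 → $t2=36
or $t7, $t0, 13 → $t7=6|13=15
or $t0, $t0, 11 → $t0=6|11=15
add $t6, $t7, 11 → $t6=15+11=26
add $t0, $t6, $t7 → $t0=26+15=41
sub $t0, $t7, 8 → $t0=15-8=7
srl $t4, $t4, 1 → $t4=10>>1=5
xor $t7, $t0, 14 → $t7=7^14=9
and $t7, $t4, 7 → $t7=5&7=5
mul $t4, $t4, $t6 → $t4=5*26=130
sll $t6, $t7, 4 → $t6=5<<4=80
halt.

5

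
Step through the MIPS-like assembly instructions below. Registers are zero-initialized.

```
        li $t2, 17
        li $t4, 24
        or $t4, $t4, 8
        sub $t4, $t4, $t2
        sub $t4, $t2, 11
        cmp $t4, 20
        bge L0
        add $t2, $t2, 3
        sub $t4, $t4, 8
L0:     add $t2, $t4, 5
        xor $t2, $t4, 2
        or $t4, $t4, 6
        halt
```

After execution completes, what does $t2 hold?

-4

$t2=17
$t4=24
$t4=24|8=24
$t4=24-17=7
$t4=17-11=6
cmp $t4, 20  (cmp 6,20)
bge L0: not taken
$t2=17+3=20
$t4=6-8=-2
$t2=(-2)+5=3
$t2=(-2)^2=-4
$t4=(-2)|6=-2
halt.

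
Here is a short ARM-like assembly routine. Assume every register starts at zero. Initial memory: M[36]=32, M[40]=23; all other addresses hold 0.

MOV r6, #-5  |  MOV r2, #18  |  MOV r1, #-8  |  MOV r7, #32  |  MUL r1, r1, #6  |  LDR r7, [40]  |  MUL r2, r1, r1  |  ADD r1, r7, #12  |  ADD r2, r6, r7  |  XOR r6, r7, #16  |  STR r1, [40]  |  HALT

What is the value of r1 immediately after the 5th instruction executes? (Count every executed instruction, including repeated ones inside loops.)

MOV r6, #-5 → r6=-5
MOV r2, #18 → r2=18
MOV r1, #-8 → r1=-8
MOV r7, #32 → r7=32
MUL r1, r1, #6 → r1=(-8)*6=-48
After step 5: r1 = -48.

-48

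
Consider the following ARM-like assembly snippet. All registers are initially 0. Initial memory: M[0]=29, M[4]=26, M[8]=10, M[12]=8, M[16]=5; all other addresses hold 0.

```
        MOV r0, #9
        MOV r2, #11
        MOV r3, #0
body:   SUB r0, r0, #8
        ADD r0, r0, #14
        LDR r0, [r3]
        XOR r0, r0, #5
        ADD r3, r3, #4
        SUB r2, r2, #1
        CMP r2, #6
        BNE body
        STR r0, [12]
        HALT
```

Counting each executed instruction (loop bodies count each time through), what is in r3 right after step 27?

r0=9
r2=11
r3=0
r0=9-8=1
r0=1+14=15
r0=M[0]=29
r0=29^5=24
r3=0+4=4
r2=11-1=10
CMP r2, #6  (cmp 10,6)
BNE body: taken
r0=24-8=16
r0=16+14=30
r0=M[4]=26
r0=26^5=31
r3=4+4=8
r2=10-1=9
CMP r2, #6  (cmp 9,6)
BNE body: taken
r0=31-8=23
r0=23+14=37
r0=M[8]=10
r0=10^5=15
r3=8+4=12
r2=9-1=8
CMP r2, #6  (cmp 8,6)
BNE body: taken
After step 27: r3 = 12.

12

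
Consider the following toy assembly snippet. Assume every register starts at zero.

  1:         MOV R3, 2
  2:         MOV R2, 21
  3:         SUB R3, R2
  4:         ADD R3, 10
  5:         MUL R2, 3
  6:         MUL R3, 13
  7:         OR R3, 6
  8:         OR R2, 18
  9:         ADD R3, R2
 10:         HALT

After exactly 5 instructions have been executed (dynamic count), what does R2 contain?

63

MOV R3, 2 → R3=2
MOV R2, 21 → R2=21
SUB R3, R2 → R3=2-21=-19
ADD R3, 10 → R3=(-19)+10=-9
MUL R2, 3 → R2=21*3=63
After step 5: R2 = 63.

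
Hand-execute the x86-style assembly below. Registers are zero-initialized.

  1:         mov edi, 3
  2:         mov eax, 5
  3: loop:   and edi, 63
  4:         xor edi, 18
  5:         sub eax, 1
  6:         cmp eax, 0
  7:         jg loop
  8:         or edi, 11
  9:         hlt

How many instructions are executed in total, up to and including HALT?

mov edi, 3 → edi=3
mov eax, 5 → eax=5
and edi, 63 → edi=3&63=3
xor edi, 18 → edi=3^18=17
sub eax, 1 → eax=5-1=4
cmp eax, 0  (cmp 4,0)
jg loop: taken
and edi, 63 → edi=17&63=17
xor edi, 18 → edi=17^18=3
sub eax, 1 → eax=4-1=3
cmp eax, 0  (cmp 3,0)
jg loop: taken
and edi, 63 → edi=3&63=3
xor edi, 18 → edi=3^18=17
sub eax, 1 → eax=3-1=2
cmp eax, 0  (cmp 2,0)
jg loop: taken
and edi, 63 → edi=17&63=17
xor edi, 18 → edi=17^18=3
sub eax, 1 → eax=2-1=1
cmp eax, 0  (cmp 1,0)
jg loop: taken
and edi, 63 → edi=3&63=3
xor edi, 18 → edi=3^18=17
sub eax, 1 → eax=1-1=0
cmp eax, 0  (cmp 0,0)
jg loop: not taken
or edi, 11 → edi=17|11=27
halt.
Total executed instructions: 29.

29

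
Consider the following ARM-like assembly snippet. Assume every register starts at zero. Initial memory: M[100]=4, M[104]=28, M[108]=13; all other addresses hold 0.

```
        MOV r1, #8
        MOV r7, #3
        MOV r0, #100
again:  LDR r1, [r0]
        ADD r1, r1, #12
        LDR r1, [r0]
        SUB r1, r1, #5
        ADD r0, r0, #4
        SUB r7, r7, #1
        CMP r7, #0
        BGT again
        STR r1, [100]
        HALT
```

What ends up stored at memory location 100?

8

after MOV r1, #8: r1=8
after MOV r7, #3: r7=3
after MOV r0, #100: r0=100
after LDR r1, [r0]: r1=M[100]=4
after ADD r1, r1, #12: r1=4+12=16
after LDR r1, [r0]: r1=M[100]=4
after SUB r1, r1, #5: r1=4-5=-1
after ADD r0, r0, #4: r0=100+4=104
after SUB r7, r7, #1: r7=3-1=2
CMP r7, #0  (cmp 2,0)
BGT again: taken
after LDR r1, [r0]: r1=M[104]=28
after ADD r1, r1, #12: r1=28+12=40
after LDR r1, [r0]: r1=M[104]=28
after SUB r1, r1, #5: r1=28-5=23
after ADD r0, r0, #4: r0=104+4=108
after SUB r7, r7, #1: r7=2-1=1
CMP r7, #0  (cmp 1,0)
BGT again: taken
after LDR r1, [r0]: r1=M[108]=13
after ADD r1, r1, #12: r1=13+12=25
after LDR r1, [r0]: r1=M[108]=13
after SUB r1, r1, #5: r1=13-5=8
after ADD r0, r0, #4: r0=108+4=112
after SUB r7, r7, #1: r7=1-1=0
CMP r7, #0  (cmp 0,0)
BGT again: not taken
STR r1, [100] → M[100]=8
halt.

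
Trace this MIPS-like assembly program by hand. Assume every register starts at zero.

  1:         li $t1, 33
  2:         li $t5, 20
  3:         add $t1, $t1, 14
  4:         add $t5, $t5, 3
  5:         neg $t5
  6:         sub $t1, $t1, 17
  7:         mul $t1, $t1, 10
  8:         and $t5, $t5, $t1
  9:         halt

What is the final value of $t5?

296

$t1=33
$t5=20
$t1=33+14=47
$t5=20+3=23
$t5=-(23)=-23
$t1=47-17=30
$t1=30*10=300
$t5=(-23)&300=296
halt.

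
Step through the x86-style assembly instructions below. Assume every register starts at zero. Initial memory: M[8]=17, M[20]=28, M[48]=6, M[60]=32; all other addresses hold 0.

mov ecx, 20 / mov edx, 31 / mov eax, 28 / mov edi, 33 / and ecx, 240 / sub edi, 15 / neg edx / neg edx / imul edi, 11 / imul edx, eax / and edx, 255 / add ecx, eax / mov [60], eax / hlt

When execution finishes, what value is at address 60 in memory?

ecx=20
edx=31
eax=28
edi=33
ecx=20&240=16
edi=33-15=18
edx=-(31)=-31
edx=-(-31)=31
edi=18*11=198
edx=31*28=868
edx=868&255=100
ecx=16+28=44
mov [60], eax → M[60]=28
halt.

28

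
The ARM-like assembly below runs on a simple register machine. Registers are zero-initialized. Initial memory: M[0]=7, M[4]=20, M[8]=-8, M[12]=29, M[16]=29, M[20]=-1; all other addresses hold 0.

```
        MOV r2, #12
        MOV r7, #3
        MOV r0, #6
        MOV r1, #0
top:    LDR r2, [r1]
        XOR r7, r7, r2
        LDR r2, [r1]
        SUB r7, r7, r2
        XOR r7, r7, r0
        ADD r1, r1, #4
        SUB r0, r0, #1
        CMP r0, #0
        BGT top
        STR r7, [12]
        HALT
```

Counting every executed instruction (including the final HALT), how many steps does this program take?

60

MOV r2, #12 → r2=12
MOV r7, #3 → r7=3
MOV r0, #6 → r0=6
MOV r1, #0 → r1=0
LDR r2, [r1] → r2=M[0]=7
XOR r7, r7, r2 → r7=3^7=4
LDR r2, [r1] → r2=M[0]=7
SUB r7, r7, r2 → r7=4-7=-3
XOR r7, r7, r0 → r7=(-3)^6=-5
ADD r1, r1, #4 → r1=0+4=4
SUB r0, r0, #1 → r0=6-1=5
CMP r0, #0  (cmp 5,0)
BGT top: taken
LDR r2, [r1] → r2=M[4]=20
XOR r7, r7, r2 → r7=(-5)^20=-17
LDR r2, [r1] → r2=M[4]=20
SUB r7, r7, r2 → r7=(-17)-20=-37
XOR r7, r7, r0 → r7=(-37)^5=-34
ADD r1, r1, #4 → r1=4+4=8
SUB r0, r0, #1 → r0=5-1=4
CMP r0, #0  (cmp 4,0)
BGT top: taken
LDR r2, [r1] → r2=M[8]=-8
XOR r7, r7, r2 → r7=(-34)^(-8)=38
LDR r2, [r1] → r2=M[8]=-8
SUB r7, r7, r2 → r7=38-(-8)=46
XOR r7, r7, r0 → r7=46^4=42
ADD r1, r1, #4 → r1=8+4=12
SUB r0, r0, #1 → r0=4-1=3
CMP r0, #0  (cmp 3,0)
BGT top: taken
LDR r2, [r1] → r2=M[12]=29
XOR r7, r7, r2 → r7=42^29=55
LDR r2, [r1] → r2=M[12]=29
SUB r7, r7, r2 → r7=55-29=26
XOR r7, r7, r0 → r7=26^3=25
ADD r1, r1, #4 → r1=12+4=16
SUB r0, r0, #1 → r0=3-1=2
CMP r0, #0  (cmp 2,0)
BGT top: taken
LDR r2, [r1] → r2=M[16]=29
XOR r7, r7, r2 → r7=25^29=4
LDR r2, [r1] → r2=M[16]=29
SUB r7, r7, r2 → r7=4-29=-25
XOR r7, r7, r0 → r7=(-25)^2=-27
ADD r1, r1, #4 → r1=16+4=20
SUB r0, r0, #1 → r0=2-1=1
CMP r0, #0  (cmp 1,0)
BGT top: taken
LDR r2, [r1] → r2=M[20]=-1
XOR r7, r7, r2 → r7=(-27)^(-1)=26
LDR r2, [r1] → r2=M[20]=-1
SUB r7, r7, r2 → r7=26-(-1)=27
XOR r7, r7, r0 → r7=27^1=26
ADD r1, r1, #4 → r1=20+4=24
SUB r0, r0, #1 → r0=1-1=0
CMP r0, #0  (cmp 0,0)
BGT top: not taken
STR r7, [12] → M[12]=26
halt.
Total executed instructions: 60.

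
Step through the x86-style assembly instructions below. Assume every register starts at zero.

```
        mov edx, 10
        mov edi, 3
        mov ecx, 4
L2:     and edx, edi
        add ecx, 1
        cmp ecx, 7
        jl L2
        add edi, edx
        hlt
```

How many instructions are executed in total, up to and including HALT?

mov edx, 10 → edx=10
mov edi, 3 → edi=3
mov ecx, 4 → ecx=4
and edx, edi → edx=10&3=2
add ecx, 1 → ecx=4+1=5
cmp ecx, 7  (cmp 5,7)
jl L2: taken
and edx, edi → edx=2&3=2
add ecx, 1 → ecx=5+1=6
cmp ecx, 7  (cmp 6,7)
jl L2: taken
and edx, edi → edx=2&3=2
add ecx, 1 → ecx=6+1=7
cmp ecx, 7  (cmp 7,7)
jl L2: not taken
add edi, edx → edi=3+2=5
halt.
Total executed instructions: 17.

17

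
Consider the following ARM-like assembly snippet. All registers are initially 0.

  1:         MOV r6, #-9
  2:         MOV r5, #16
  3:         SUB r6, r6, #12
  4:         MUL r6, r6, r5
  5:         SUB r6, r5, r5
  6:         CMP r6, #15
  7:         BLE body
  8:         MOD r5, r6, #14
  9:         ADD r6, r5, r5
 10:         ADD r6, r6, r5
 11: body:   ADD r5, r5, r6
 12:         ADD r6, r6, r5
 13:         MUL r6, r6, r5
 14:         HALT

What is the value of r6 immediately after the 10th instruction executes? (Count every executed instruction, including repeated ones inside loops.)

r6=-9
r5=16
r6=(-9)-12=-21
r6=(-21)*16=-336
r6=16-16=0
CMP r6, #15  (cmp 0,15)
BLE body: taken
r5=16+0=16
r6=0+16=16
r6=16*16=256
After step 10: r6 = 256.

256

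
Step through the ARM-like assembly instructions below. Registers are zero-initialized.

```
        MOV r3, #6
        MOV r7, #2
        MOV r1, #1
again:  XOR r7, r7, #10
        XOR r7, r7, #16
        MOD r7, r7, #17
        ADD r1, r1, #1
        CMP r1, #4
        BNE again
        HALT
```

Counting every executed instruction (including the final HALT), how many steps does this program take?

MOV r3, #6 → r3=6
MOV r7, #2 → r7=2
MOV r1, #1 → r1=1
XOR r7, r7, #10 → r7=2^10=8
XOR r7, r7, #16 → r7=8^16=24
MOD r7, r7, #17 → r7=24%17=7
ADD r1, r1, #1 → r1=1+1=2
CMP r1, #4  (cmp 2,4)
BNE again: taken
XOR r7, r7, #10 → r7=7^10=13
XOR r7, r7, #16 → r7=13^16=29
MOD r7, r7, #17 → r7=29%17=12
ADD r1, r1, #1 → r1=2+1=3
CMP r1, #4  (cmp 3,4)
BNE again: taken
XOR r7, r7, #10 → r7=12^10=6
XOR r7, r7, #16 → r7=6^16=22
MOD r7, r7, #17 → r7=22%17=5
ADD r1, r1, #1 → r1=3+1=4
CMP r1, #4  (cmp 4,4)
BNE again: not taken
halt.
Total executed instructions: 22.

22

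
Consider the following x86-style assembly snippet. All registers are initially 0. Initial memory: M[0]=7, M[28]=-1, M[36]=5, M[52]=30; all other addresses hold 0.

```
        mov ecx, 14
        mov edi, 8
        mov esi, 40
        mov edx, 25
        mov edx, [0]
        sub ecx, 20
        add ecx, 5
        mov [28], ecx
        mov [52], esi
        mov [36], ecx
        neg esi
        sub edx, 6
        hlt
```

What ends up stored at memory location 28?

-1

after mov ecx, 14: ecx=14
after mov edi, 8: edi=8
after mov esi, 40: esi=40
after mov edx, 25: edx=25
after mov edx, [0]: edx=M[0]=7
after sub ecx, 20: ecx=14-20=-6
after add ecx, 5: ecx=(-6)+5=-1
mov [28], ecx → M[28]=-1
mov [52], esi → M[52]=40
mov [36], ecx → M[36]=-1
after neg esi: esi=-(40)=-40
after sub edx, 6: edx=7-6=1
halt.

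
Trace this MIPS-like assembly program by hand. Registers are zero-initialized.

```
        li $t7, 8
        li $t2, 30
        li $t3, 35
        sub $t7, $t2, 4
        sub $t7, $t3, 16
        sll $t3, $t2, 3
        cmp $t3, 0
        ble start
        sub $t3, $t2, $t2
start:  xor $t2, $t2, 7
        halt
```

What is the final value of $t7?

19

$t7=8
$t2=30
$t3=35
$t7=30-4=26
$t7=35-16=19
$t3=30<<3=240
cmp $t3, 0  (cmp 240,0)
ble start: not taken
$t3=30-30=0
$t2=30^7=25
halt.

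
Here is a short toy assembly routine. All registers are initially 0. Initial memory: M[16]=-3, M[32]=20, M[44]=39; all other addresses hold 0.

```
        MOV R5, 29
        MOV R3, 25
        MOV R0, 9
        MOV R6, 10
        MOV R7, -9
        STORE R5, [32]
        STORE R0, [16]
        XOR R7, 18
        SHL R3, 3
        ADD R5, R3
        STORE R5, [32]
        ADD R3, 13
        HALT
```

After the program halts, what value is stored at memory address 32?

R5=29
R3=25
R0=9
R6=10
R7=-9
STORE R5, [32] → M[32]=29
STORE R0, [16] → M[16]=9
R7=(-9)^18=-27
R3=25<<3=200
R5=29+200=229
STORE R5, [32] → M[32]=229
R3=200+13=213
halt.

229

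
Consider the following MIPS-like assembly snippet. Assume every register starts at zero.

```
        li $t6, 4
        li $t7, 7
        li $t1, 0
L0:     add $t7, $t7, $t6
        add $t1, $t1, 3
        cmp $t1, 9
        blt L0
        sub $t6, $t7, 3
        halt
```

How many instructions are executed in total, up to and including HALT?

17

li $t6, 4 → $t6=4
li $t7, 7 → $t7=7
li $t1, 0 → $t1=0
add $t7, $t7, $t6 → $t7=7+4=11
add $t1, $t1, 3 → $t1=0+3=3
cmp $t1, 9  (cmp 3,9)
blt L0: taken
add $t7, $t7, $t6 → $t7=11+4=15
add $t1, $t1, 3 → $t1=3+3=6
cmp $t1, 9  (cmp 6,9)
blt L0: taken
add $t7, $t7, $t6 → $t7=15+4=19
add $t1, $t1, 3 → $t1=6+3=9
cmp $t1, 9  (cmp 9,9)
blt L0: not taken
sub $t6, $t7, 3 → $t6=19-3=16
halt.
Total executed instructions: 17.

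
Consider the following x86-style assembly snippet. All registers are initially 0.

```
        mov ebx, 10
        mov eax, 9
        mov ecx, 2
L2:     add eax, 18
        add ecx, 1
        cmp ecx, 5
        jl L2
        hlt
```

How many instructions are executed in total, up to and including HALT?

ebx=10
eax=9
ecx=2
eax=9+18=27
ecx=2+1=3
cmp ecx, 5  (cmp 3,5)
jl L2: taken
eax=27+18=45
ecx=3+1=4
cmp ecx, 5  (cmp 4,5)
jl L2: taken
eax=45+18=63
ecx=4+1=5
cmp ecx, 5  (cmp 5,5)
jl L2: not taken
halt.
Total executed instructions: 16.

16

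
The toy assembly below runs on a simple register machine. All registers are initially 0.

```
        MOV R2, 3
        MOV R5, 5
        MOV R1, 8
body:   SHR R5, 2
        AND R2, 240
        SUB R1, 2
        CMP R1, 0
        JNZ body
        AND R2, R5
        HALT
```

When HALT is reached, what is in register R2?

0

MOV R2, 3 → R2=3
MOV R5, 5 → R5=5
MOV R1, 8 → R1=8
SHR R5, 2 → R5=5>>2=1
AND R2, 240 → R2=3&240=0
SUB R1, 2 → R1=8-2=6
CMP R1, 0  (cmp 6,0)
JNZ body: taken
SHR R5, 2 → R5=1>>2=0
AND R2, 240 → R2=0&240=0
SUB R1, 2 → R1=6-2=4
CMP R1, 0  (cmp 4,0)
JNZ body: taken
SHR R5, 2 → R5=0>>2=0
AND R2, 240 → R2=0&240=0
SUB R1, 2 → R1=4-2=2
CMP R1, 0  (cmp 2,0)
JNZ body: taken
SHR R5, 2 → R5=0>>2=0
AND R2, 240 → R2=0&240=0
SUB R1, 2 → R1=2-2=0
CMP R1, 0  (cmp 0,0)
JNZ body: not taken
AND R2, R5 → R2=0&0=0
halt.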